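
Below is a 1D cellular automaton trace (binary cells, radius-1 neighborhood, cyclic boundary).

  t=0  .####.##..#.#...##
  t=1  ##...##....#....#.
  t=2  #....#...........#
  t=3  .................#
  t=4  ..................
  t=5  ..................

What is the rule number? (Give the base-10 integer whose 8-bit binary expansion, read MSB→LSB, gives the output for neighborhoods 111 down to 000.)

40

  ###|.  b7=0 t=0,i=2
  ##.|.  b6=0 t=0,i=4
  #.#|#  b5=1 t=0,i=0
  #..|.  b4=0 t=0,i=8
  .##|#  b3=1 t=0,i=1
  .#.|.  b2=0 t=0,i=10
  ..#|.  b1=0 t=0,i=9
  ...|.  b0=0 t=0,i=14
  bits 00101000 = 40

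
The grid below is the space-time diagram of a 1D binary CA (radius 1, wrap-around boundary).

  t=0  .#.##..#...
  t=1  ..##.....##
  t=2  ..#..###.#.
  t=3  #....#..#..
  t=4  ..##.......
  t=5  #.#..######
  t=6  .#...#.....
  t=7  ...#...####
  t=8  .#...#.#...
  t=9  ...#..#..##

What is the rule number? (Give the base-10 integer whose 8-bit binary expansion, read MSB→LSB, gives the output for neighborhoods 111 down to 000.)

  nb ###: next=.  (t=2,i=6, bit7=0)
  nb ##.: next=.  (t=0,i=4, bit6=0)
  nb #.#: next=#  (t=0,i=2, bit5=1)
  nb #..: next=.  (t=0,i=5, bit4=0)
  nb .##: next=#  (t=0,i=3, bit3=1)
  nb .#.: next=.  (t=0,i=1, bit2=0)
  nb ..#: next=.  (t=0,i=0, bit1=0)
  nb ...: next=#  (t=0,i=9, bit0=1)
  bits 00101001 = 41

41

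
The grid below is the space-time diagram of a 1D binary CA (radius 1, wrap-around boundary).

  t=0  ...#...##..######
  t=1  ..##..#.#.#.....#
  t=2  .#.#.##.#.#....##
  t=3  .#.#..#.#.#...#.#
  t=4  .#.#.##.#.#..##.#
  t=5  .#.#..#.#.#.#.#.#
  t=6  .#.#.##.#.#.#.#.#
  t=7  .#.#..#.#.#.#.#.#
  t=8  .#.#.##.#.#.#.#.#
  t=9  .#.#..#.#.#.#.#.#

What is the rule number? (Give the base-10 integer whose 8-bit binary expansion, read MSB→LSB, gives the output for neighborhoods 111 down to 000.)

70

  [7] ### => .  t=0,i=12
  [6] ##. => #  t=0,i=8
  [5] #.# => .  t=1,i=7
  [4] #.. => .  t=0,i=0
  [3] .## => .  t=0,i=7
  [2] .#. => #  t=0,i=3
  [1] ..# => #  t=0,i=2
  [0] ... => .  t=0,i=1
  bits 01000110 = 70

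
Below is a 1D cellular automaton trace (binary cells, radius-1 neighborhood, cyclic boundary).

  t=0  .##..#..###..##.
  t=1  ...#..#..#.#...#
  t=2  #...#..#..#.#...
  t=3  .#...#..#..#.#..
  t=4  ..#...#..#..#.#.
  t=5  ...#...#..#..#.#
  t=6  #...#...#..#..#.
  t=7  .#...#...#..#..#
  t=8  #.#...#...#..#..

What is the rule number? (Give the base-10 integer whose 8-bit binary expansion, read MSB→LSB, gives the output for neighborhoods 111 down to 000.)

  ### -> #   bit 7 = 1  t=0,i=9
  ##. -> .   bit 6 = 0  t=0,i=2
  #.# -> #   bit 5 = 1  t=1,i=10
  #.. -> #   bit 4 = 1  t=0,i=3
  .## -> .   bit 3 = 0  t=0,i=1
  .#. -> .   bit 2 = 0  t=0,i=5
  ..# -> .   bit 1 = 0  t=0,i=0
  ... -> .   bit 0 = 0  t=1,i=1
  bits 10110000 = 176

176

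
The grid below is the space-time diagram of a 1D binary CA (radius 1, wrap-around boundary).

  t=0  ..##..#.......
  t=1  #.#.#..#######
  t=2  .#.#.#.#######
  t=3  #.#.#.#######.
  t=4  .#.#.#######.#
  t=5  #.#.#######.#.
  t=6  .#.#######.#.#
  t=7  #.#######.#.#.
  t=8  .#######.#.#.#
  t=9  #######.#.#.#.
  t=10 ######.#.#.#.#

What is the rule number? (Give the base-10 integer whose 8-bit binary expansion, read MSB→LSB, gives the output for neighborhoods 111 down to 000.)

  [7] ### => #  t=1,i=8
  [6] ##. => .  t=0,i=3
  [5] #.# => #  t=1,i=1
  [4] #.. => #  t=0,i=4
  [3] .## => #  t=0,i=2
  [2] .#. => .  t=0,i=6
  [1] ..# => .  t=0,i=1
  [0] ... => #  t=0,i=0
  bits 10111001 = 185

185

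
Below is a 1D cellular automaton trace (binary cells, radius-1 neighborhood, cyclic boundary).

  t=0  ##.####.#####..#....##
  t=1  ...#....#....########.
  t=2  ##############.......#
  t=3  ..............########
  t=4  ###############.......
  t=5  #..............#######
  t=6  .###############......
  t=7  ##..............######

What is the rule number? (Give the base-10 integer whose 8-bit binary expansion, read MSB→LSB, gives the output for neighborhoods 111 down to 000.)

31

  ### -> .   bit 7 = 0  t=0,i=0
  ##. -> .   bit 6 = 0  t=0,i=1
  #.# -> .   bit 5 = 0  t=0,i=2
  #.. -> #   bit 4 = 1  t=0,i=13
  .## -> #   bit 3 = 1  t=0,i=3
  .#. -> #   bit 2 = 1  t=0,i=15
  ..# -> #   bit 1 = 1  t=0,i=14
  ... -> #   bit 0 = 1  t=0,i=17
  bits 00011111 = 31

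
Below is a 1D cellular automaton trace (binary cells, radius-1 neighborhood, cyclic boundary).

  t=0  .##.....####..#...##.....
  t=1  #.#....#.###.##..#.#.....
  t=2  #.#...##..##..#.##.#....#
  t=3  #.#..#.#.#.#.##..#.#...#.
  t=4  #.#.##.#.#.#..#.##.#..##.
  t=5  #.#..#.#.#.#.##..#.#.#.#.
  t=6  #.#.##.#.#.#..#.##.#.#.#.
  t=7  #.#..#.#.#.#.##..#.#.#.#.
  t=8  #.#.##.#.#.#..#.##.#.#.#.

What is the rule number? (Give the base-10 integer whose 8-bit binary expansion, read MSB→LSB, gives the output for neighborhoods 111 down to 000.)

  ###|#  b7=1 t=0,i=9
  ##.|#  b6=1 t=0,i=2
  #.#|.  b5=0 t=1,i=1
  #..|.  b4=0 t=0,i=3
  .##|.  b3=0 t=0,i=1
  .#.|#  b2=1 t=0,i=14
  ..#|#  b1=1 t=0,i=0
  ...|.  b0=0 t=0,i=4
  bits 11000110 = 198

198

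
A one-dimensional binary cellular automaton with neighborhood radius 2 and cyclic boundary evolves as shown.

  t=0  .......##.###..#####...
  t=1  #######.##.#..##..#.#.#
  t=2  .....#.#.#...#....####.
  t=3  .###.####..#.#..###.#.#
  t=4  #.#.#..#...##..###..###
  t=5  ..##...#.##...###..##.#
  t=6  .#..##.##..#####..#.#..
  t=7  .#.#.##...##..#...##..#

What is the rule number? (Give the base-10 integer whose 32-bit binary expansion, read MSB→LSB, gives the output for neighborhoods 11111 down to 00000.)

1227517115

  #####|.  b31=0 t=0,i=17
  ####.|#  b30=1 t=0,i=18
  ###.#|.  b29=0 t=1,i=6
  ###..|.  b28=0 t=0,i=12
  ##.##|#  b27=1 t=0,i=9
  ##.#.|.  b26=0 t=1,i=10
  ##..#|.  b25=0 t=0,i=13
  ##...|#  b24=1 t=0,i=20
  #.###|.  b23=0 t=0,i=10
  #.##.|.  b22=0 t=1,i=8
  #.#.#|#  b21=1 t=1,i=20
  #.#..|.  b20=0 t=1,i=11
  #..##|#  b19=1 t=0,i=14
  #..#.|.  b18=0 t=1,i=17
  #...#|#  b17=1 t=2,i=11
  #....|.  b16=0 t=0,i=21
  .####|.  b15=0 t=0,i=16
  .###.|#  b14=1 t=0,i=11
  .##.#|#  b13=1 t=0,i=8
  .##..|.  b12=0 t=1,i=15
  .#.##|#  b11=1 t=1,i=21
  .#.#.|#  b10=1 t=1,i=19
  .#..#|.  b9=0 t=1,i=12
  .#...|.  b8=0 t=2,i=10
  ..###|#  b7=1 t=0,i=15
  ..##.|.  b6=0 t=0,i=7
  ..#.#|#  b5=1 t=1,i=18
  ..#..|#  b4=1 t=2,i=13
  ...##|#  b3=1 t=0,i=6
  ...#.|.  b2=0 t=2,i=4
  ....#|#  b1=1 t=0,i=5
  .....|#  b0=1 t=0,i=0
  bits 01001001001010100110110010111011 = 1227517115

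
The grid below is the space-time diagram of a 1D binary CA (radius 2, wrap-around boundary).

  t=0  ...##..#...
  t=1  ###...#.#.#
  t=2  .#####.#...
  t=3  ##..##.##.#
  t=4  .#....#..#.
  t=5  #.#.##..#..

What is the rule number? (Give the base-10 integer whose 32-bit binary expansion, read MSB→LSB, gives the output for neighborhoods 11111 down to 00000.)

2031486351

  ##### -> .   bit 31 = 0  t=2,i=3
  ####. -> #   bit 30 = 1  t=1,i=1
  ###.# -> #   bit 29 = 1  t=2,i=5
  ###.. -> #   bit 28 = 1  t=1,i=2
  ##.## -> #   bit 27 = 1  t=3,i=6
  ##.#. -> .   bit 26 = 0  t=2,i=6
  ##..# -> .   bit 25 = 0  t=0,i=5
  ##... -> #   bit 24 = 1  t=1,i=3
  #.### -> .   bit 23 = 0  t=1,i=10
  #.##. -> .   bit 22 = 0  t=3,i=7
  #.#.# -> .   bit 21 = 0  t=1,i=8
  #.#.. -> #   bit 20 = 1  t=2,i=7
  #..## -> .   bit 19 = 0  t=3,i=3
  #..#. -> #   bit 18 = 1  t=0,i=6
  #...# -> #   bit 17 = 1  t=1,i=4
  #.... -> .   bit 16 = 0  t=0,i=9
  .#### -> .   bit 15 = 0  t=1,i=0
  .###. -> .   bit 14 = 0  t=3,i=0
  .##.# -> .   bit 13 = 0  t=3,i=5
  .##.. -> .   bit 12 = 0  t=0,i=4
  .#.## -> .   bit 11 = 0  t=1,i=9
  .#.#. -> #   bit 10 = 1  t=1,i=7
  .#..# -> .   bit 9 = 0  t=4,i=7
  .#... -> #   bit 8 = 1  t=0,i=8
  ..### -> #   bit 7 = 1  t=2,i=1
  ..##. -> .   bit 6 = 0  t=0,i=3
  ..#.# -> .   bit 5 = 0  t=1,i=6
  ..#.. -> .   bit 4 = 0  t=0,i=7
  ...## -> #   bit 3 = 1  t=0,i=2
  ...#. -> #   bit 2 = 1  t=1,i=5
  ....# -> #   bit 1 = 1  t=0,i=1
  ..... -> #   bit 0 = 1  t=0,i=0
  bits 01111001000101100000010110001111 = 2031486351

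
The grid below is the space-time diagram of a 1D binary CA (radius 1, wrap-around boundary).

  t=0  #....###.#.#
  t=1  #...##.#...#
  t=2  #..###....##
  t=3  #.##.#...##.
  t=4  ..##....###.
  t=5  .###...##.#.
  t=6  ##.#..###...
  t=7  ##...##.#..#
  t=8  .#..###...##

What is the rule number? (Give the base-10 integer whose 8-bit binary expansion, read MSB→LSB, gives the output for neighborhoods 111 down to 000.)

  ### -> .   bit 7 = 0  t=0,i=6
  ##. -> #   bit 6 = 1  t=0,i=0
  #.# -> .   bit 5 = 0  t=0,i=8
  #.. -> .   bit 4 = 0  t=0,i=1
  .## -> #   bit 3 = 1  t=0,i=5
  .#. -> .   bit 2 = 0  t=0,i=9
  ..# -> #   bit 1 = 1  t=0,i=4
  ... -> .   bit 0 = 0  t=0,i=2
  bits 01001010 = 74

74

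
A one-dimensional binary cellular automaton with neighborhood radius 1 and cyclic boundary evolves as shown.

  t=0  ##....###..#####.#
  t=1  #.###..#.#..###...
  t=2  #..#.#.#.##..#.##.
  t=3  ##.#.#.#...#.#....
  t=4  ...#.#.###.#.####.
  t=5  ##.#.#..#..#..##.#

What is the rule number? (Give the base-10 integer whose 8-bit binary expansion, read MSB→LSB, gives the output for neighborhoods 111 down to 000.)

149

  ### -> #   bit 7 = 1  t=0,i=0
  ##. -> .   bit 6 = 0  t=0,i=1
  #.# -> .   bit 5 = 0  t=0,i=16
  #.. -> #   bit 4 = 1  t=0,i=2
  .## -> .   bit 3 = 0  t=0,i=6
  .#. -> #   bit 2 = 1  t=1,i=0
  ..# -> .   bit 1 = 0  t=0,i=5
  ... -> #   bit 0 = 1  t=0,i=3
  bits 10010101 = 149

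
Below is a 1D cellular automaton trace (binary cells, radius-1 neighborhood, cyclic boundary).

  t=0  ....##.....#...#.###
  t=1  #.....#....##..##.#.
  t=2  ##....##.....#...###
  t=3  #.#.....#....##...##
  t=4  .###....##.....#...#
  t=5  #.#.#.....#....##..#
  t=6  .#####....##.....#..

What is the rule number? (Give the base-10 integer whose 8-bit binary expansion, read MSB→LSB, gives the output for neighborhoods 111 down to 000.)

180

  ### -> #   bit 7 = 1  t=0,i=18
  ##. -> .   bit 6 = 0  t=0,i=5
  #.# -> #   bit 5 = 1  t=0,i=16
  #.. -> #   bit 4 = 1  t=0,i=0
  .## -> .   bit 3 = 0  t=0,i=4
  .#. -> #   bit 2 = 1  t=0,i=11
  ..# -> .   bit 1 = 0  t=0,i=3
  ... -> .   bit 0 = 0  t=0,i=1
  bits 10110100 = 180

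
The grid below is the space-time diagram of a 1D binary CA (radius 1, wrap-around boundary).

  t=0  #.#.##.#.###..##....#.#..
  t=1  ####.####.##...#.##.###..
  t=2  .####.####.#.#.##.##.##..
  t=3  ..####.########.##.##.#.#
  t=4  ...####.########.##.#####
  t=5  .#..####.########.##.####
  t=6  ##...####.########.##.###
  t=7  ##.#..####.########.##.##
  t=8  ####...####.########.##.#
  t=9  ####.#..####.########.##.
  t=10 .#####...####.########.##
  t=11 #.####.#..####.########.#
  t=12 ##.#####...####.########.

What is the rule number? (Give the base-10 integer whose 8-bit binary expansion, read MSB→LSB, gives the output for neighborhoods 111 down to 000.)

  ### -> #   bit 7 = 1  t=0,i=10
  ##. -> #   bit 6 = 1  t=0,i=5
  #.# -> #   bit 5 = 1  t=0,i=1
  #.. -> .   bit 4 = 0  t=0,i=12
  .## -> .   bit 3 = 0  t=0,i=4
  .#. -> #   bit 2 = 1  t=0,i=0
  ..# -> .   bit 1 = 0  t=0,i=13
  ... -> #   bit 0 = 1  t=0,i=17
  bits 11100101 = 229

229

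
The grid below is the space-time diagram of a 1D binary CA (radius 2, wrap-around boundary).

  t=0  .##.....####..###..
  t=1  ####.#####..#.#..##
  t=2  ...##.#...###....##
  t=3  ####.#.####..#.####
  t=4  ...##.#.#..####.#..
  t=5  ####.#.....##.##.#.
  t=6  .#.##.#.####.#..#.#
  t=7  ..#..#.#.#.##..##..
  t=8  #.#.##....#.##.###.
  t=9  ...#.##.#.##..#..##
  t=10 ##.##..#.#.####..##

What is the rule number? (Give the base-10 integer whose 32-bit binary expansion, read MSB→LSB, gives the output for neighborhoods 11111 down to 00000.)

788961787

  #####|.  b31=0 t=1,i=0
  ####.|.  b30=0 t=0,i=10
  ###.#|#  b29=1 t=1,i=3
  ###..|.  b28=0 t=0,i=11
  ##.##|#  b27=1 t=1,i=4
  ##.#.|#  b26=1 t=2,i=5
  ##..#|#  b25=1 t=0,i=12
  ##...|#  b24=1 t=0,i=3
  #.###|.  b23=0 t=1,i=5
  #.##.|.  b22=0 t=5,i=14
  #.#.#|.  b21=0 t=3,i=5
  #.#..|.  b20=0 t=1,i=14
  #..##|.  b19=0 t=0,i=13
  #..#.|#  b18=1 t=1,i=11
  #...#|#  b17=1 t=0,i=18
  #....|.  b16=0 t=0,i=4
  .####|#  b15=1 t=0,i=9
  .###.|.  b14=0 t=0,i=15
  .##.#|.  b13=0 t=2,i=4
  .##..|#  b12=1 t=0,i=2
  .#.##|#  b11=1 t=3,i=6
  .#.#.|.  b10=0 t=1,i=13
  .#..#|.  b9=0 t=1,i=15
  .#...|#  b8=1 t=2,i=7
  ..###|#  b7=1 t=0,i=8
  ..##.|#  b6=1 t=0,i=1
  ..#.#|#  b5=1 t=1,i=12
  ..#..|#  b4=1 t=7,i=2
  ...##|#  b3=1 t=0,i=0
  ...#.|.  b2=0 t=7,i=1
  ....#|#  b1=1 t=0,i=6
  .....|#  b0=1 t=0,i=5
  bits 00101111000001101001100111111011 = 788961787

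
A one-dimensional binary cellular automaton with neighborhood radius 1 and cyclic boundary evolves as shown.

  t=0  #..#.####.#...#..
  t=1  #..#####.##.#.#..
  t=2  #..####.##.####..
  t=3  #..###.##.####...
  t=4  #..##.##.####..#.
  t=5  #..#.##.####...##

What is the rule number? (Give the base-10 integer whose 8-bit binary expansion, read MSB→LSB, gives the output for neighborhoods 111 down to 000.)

173

  ### -> #   bit 7 = 1  t=0,i=6
  ##. -> .   bit 6 = 0  t=0,i=8
  #.# -> #   bit 5 = 1  t=0,i=4
  #.. -> .   bit 4 = 0  t=0,i=1
  .## -> #   bit 3 = 1  t=0,i=5
  .#. -> #   bit 2 = 1  t=0,i=0
  ..# -> .   bit 1 = 0  t=0,i=2
  ... -> #   bit 0 = 1  t=0,i=12
  bits 10101101 = 173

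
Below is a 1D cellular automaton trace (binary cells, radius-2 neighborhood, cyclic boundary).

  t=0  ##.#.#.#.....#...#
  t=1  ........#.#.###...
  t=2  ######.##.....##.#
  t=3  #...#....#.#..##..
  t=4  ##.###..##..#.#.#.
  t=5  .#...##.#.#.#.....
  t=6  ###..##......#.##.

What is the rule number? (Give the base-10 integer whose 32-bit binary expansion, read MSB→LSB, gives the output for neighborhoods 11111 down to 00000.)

1392550773

  #####|.  b31=0 t=2,i=1
  ####.|#  b30=1 t=2,i=4
  ###.#|.  b29=0 t=0,i=1
  ###..|#  b28=1 t=1,i=14
  ##.##|.  b27=0 t=2,i=6
  ##.#.|.  b26=0 t=0,i=2
  ##..#|#  b25=1 t=3,i=16
  ##...|#  b24=1 t=1,i=15
  #.###|.  b23=0 t=1,i=12
  #.##.|.  b22=0 t=2,i=7
  #.#.#|.  b21=0 t=0,i=3
  #.#..|.  b20=0 t=0,i=7
  #..##|.  b19=0 t=3,i=13
  #..#.|.  b18=0 t=3,i=17
  #...#|.  b17=0 t=0,i=15
  #....|.  b16=0 t=0,i=9
  .####|#  b15=1 t=2,i=0
  .###.|.  b14=0 t=0,i=0
  .##.#|#  b13=1 t=2,i=15
  .##..|.  b12=0 t=2,i=8
  .#.##|.  b11=0 t=1,i=11
  .#.#.|.  b10=0 t=0,i=4
  .#..#|#  b9=1 t=3,i=12
  .#...|#  b8=1 t=0,i=8
  ..###|.  b7=0 t=0,i=17
  ..##.|#  b6=1 t=2,i=14
  ..#.#|#  b5=1 t=1,i=8
  ..#..|#  b4=1 t=0,i=13
  ...##|.  b3=0 t=0,i=16
  ...#.|#  b2=1 t=0,i=12
  ....#|.  b1=0 t=0,i=11
  .....|#  b0=1 t=0,i=10
  bits 01010011000000001010001101110101 = 1392550773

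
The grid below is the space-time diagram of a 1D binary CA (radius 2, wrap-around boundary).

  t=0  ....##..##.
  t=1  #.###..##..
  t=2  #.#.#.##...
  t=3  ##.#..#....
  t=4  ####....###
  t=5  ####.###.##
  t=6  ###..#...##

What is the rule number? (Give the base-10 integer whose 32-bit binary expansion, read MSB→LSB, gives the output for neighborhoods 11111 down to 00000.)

3571033194

  nb #####: next=#  (t=4,i=0, bit31=1)
  nb ####.: next=#  (t=4,i=2, bit30=1)
  nb ###.#: next=.  (t=5,i=3, bit29=0)
  nb ###..: next=#  (t=1,i=4, bit28=1)
  nb ##.##: next=.  (t=5,i=4, bit27=0)
  nb ##.#.: next=#  (t=3,i=2, bit26=1)
  nb ##..#: next=.  (t=0,i=6, bit25=0)
  nb ##...: next=.  (t=0,i=10, bit24=0)
  nb #.###: next=#  (t=1,i=2, bit23=1)
  nb #.##.: next=#  (t=2,i=6, bit22=1)
  nb #.#.#: next=.  (t=2,i=2, bit21=0)
  nb #.#..: next=#  (t=3,i=3, bit20=1)
  nb #..##: next=#  (t=0,i=7, bit19=1)
  nb #..#.: next=.  (t=1,i=10, bit18=0)
  nb #...#: next=.  (t=2,i=9, bit17=0)
  nb #....: next=#  (t=0,i=0, bit16=1)
  nb .####: next=#  (t=4,i=9, bit15=1)
  nb .###.: next=.  (t=1,i=3, bit14=0)
  nb .##.#: next=#  (t=3,i=1, bit13=1)
  nb .##..: next=.  (t=0,i=5, bit12=0)
  nb .#.##: next=.  (t=1,i=1, bit11=0)
  nb .#.#.: next=#  (t=2,i=1, bit10=1)
  nb .#..#: next=.  (t=3,i=4, bit9=0)
  nb .#...: next=.  (t=3,i=7, bit8=0)
  nb ..###: next=.  (t=4,i=8, bit7=0)
  nb ..##.: next=#  (t=0,i=4, bit6=1)
  nb ..#.#: next=#  (t=1,i=0, bit5=1)
  nb ..#..: next=.  (t=3,i=6, bit4=0)
  nb ...##: next=#  (t=0,i=3, bit3=1)
  nb ...#.: next=.  (t=2,i=10, bit2=0)
  nb ....#: next=#  (t=0,i=2, bit1=1)
  nb .....: next=.  (t=0,i=1, bit0=0)
  bits 11010100110110011010010001101010 = 3571033194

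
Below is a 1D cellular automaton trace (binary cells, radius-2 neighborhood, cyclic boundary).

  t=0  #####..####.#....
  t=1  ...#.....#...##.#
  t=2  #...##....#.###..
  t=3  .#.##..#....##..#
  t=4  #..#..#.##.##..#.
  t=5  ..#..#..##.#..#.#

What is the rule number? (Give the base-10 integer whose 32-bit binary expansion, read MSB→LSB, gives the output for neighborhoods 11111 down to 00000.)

  #####|.  b31=0 t=0,i=2
  ####.|#  b30=1 t=0,i=3
  ###.#|.  b29=0 t=0,i=10
  ###..|.  b28=0 t=0,i=4
  ##.##|.  b27=0 t=4,i=10
  ##.#.|.  b26=0 t=0,i=11
  ##..#|.  b25=0 t=0,i=5
  ##...|.  b24=0 t=2,i=6
  #.###|#  b23=1 t=2,i=12
  #.##.|#  b22=1 t=3,i=3
  #.#.#|.  b21=0 t=3,i=1
  #.#..|.  b20=0 t=0,i=12
  #..##|.  b19=0 t=0,i=6
  #..#.|#  b18=1 t=2,i=16
  #...#|.  b17=0 t=1,i=1
  #....|#  b16=1 t=0,i=14
  .####|.  b15=0 t=0,i=1
  .###.|#  b14=1 t=2,i=13
  .##.#|#  b13=1 t=1,i=14
  .##..|.  b12=0 t=2,i=5
  .#.##|.  b11=0 t=2,i=11
  .#.#.|#  b10=1 t=3,i=0
  .#..#|.  b9=0 t=4,i=1
  .#...|#  b8=1 t=0,i=13
  ..###|.  b7=0 t=0,i=0
  ..##.|#  b6=1 t=1,i=13
  ..#.#|.  b5=0 t=2,i=10
  ..#..|.  b4=0 t=1,i=3
  ...##|#  b3=1 t=0,i=16
  ...#.|.  b2=0 t=1,i=2
  ....#|.  b1=0 t=0,i=15
  .....|.  b0=0 t=1,i=6
  bits 01000000110001010110010101001000 = 1086678344

1086678344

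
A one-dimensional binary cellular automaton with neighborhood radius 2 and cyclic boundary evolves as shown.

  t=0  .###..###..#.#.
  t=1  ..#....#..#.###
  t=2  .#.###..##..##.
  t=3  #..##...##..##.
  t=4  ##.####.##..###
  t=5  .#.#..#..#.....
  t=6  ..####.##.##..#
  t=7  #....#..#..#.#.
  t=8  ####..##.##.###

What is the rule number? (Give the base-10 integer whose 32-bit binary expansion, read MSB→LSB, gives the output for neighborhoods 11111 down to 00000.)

  nb #####: next=.  (t=4,i=14, bit31=0)
  nb ####.: next=.  (t=4,i=0, bit30=0)
  nb ###.#: next=#  (t=4,i=1, bit29=1)
  nb ###..: next=.  (t=0,i=3, bit28=0)
  nb ##.##: next=.  (t=4,i=2, bit27=0)
  nb ##.#.: next=#  (t=3,i=14, bit26=1)
  nb ##..#: next=.  (t=0,i=4, bit25=0)
  nb ##...: next=#  (t=3,i=5, bit24=1)
  nb #.###: next=#  (t=1,i=12, bit23=1)
  nb #.##.: next=.  (t=4,i=8, bit22=0)
  nb #.#.#: next=#  (t=7,i=13, bit21=1)
  nb #.#..: next=#  (t=0,i=13, bit20=1)
  nb #..##: next=.  (t=0,i=0, bit19=0)
  nb #..#.: next=#  (t=0,i=10, bit18=1)
  nb #...#: next=#  (t=3,i=6, bit17=1)
  nb #....: next=#  (t=1,i=4, bit16=1)
  nb .####: next=.  (t=4,i=4, bit15=0)
  nb .###.: next=#  (t=0,i=2, bit14=1)
  nb .##.#: next=#  (t=3,i=13, bit13=1)
  nb .##..: next=#  (t=2,i=9, bit12=1)
  nb .#.##: next=.  (t=1,i=11, bit11=0)
  nb .#.#.: next=#  (t=0,i=12, bit10=1)
  nb .#..#: next=#  (t=0,i=14, bit9=1)
  nb .#...: next=#  (t=1,i=3, bit8=1)
  nb ..###: next=.  (t=0,i=1, bit7=0)
  nb ..##.: next=#  (t=2,i=8, bit6=1)
  nb ..#.#: next=.  (t=0,i=11, bit5=0)
  nb ..#..: next=.  (t=1,i=2, bit4=0)
  nb ...##: next=.  (t=3,i=7, bit3=0)
  nb ...#.: next=.  (t=1,i=6, bit2=0)
  nb ....#: next=#  (t=1,i=5, bit1=1)
  nb .....: next=.  (t=5,i=12, bit0=0)
  bits 00100101101101110111011101000010 = 632780610

632780610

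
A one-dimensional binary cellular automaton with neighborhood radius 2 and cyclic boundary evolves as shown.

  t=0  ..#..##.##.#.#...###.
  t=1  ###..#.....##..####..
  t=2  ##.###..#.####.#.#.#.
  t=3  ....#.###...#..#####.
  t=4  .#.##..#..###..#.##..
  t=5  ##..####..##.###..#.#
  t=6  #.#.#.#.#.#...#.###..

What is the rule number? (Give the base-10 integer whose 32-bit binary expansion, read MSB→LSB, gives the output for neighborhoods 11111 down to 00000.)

  ##### -> #   bit 31 = 1  t=3,i=17
  ####. -> #   bit 30 = 1  t=1,i=17
  ###.# -> .   bit 29 = 0  t=2,i=13
  ###.. -> .   bit 28 = 0  t=0,i=19
  ##.## -> .   bit 27 = 0  t=0,i=7
  ##.#. -> .   bit 26 = 0  t=0,i=10
  ##..# -> #   bit 25 = 1  t=1,i=3
  ##... -> .   bit 24 = 0  t=0,i=20
  #.### -> .   bit 23 = 0  t=2,i=3
  #.##. -> .   bit 22 = 0  t=0,i=8
  #.#.# -> #   bit 21 = 1  t=0,i=11
  #.#.. -> .   bit 20 = 0  t=0,i=13
  #..## -> .   bit 19 = 0  t=0,i=4
  #..#. -> #   bit 18 = 1  t=1,i=4
  #...# -> #   bit 17 = 1  t=0,i=0
  #.... -> .   bit 16 = 0  t=1,i=7
  .#### -> .   bit 15 = 0  t=1,i=16
  .###. -> #   bit 14 = 1  t=0,i=18
  .##.# -> .   bit 13 = 0  t=0,i=6
  .##.. -> #   bit 12 = 1  t=1,i=12
  .#.## -> .   bit 11 = 0  t=2,i=9
  .#.#. -> #   bit 10 = 1  t=0,i=12
  .#..# -> .   bit 9 = 0  t=0,i=3
  .#... -> .   bit 8 = 0  t=0,i=14
  ..### -> #   bit 7 = 1  t=0,i=17
  ..##. -> #   bit 6 = 1  t=0,i=5
  ..#.# -> #   bit 5 = 1  t=2,i=8
  ..#.. -> #   bit 4 = 1  t=0,i=2
  ...## -> #   bit 3 = 1  t=0,i=16
  ...#. -> #   bit 2 = 1  t=0,i=1
  ....# -> .   bit 1 = 0  t=1,i=9
  ..... -> #   bit 0 = 1  t=1,i=8
  bits 11000010001001100101010011111101 = 3257292029

3257292029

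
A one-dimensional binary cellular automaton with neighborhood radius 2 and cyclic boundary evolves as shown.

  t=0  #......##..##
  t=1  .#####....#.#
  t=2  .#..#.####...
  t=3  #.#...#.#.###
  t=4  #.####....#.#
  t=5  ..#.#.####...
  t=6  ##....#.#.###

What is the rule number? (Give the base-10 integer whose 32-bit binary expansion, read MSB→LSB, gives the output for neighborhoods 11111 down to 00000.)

  ##### -> .   bit 31 = 0  t=1,i=3
  ####. -> #   bit 30 = 1  t=1,i=4
  ###.# -> #   bit 29 = 1  t=3,i=0
  ###.. -> .   bit 28 = 0  t=0,i=0
  ##.## -> .   bit 27 = 0  t=4,i=1
  ##.#. -> .   bit 26 = 0  t=3,i=1
  ##..# -> .   bit 25 = 0  t=0,i=9
  ##... -> #   bit 24 = 1  t=0,i=1
  #.### -> #   bit 23 = 1  t=1,i=1
  #.##. -> .   bit 22 = 0  t=4,i=12
  #.#.# -> .   bit 21 = 0  t=1,i=12
  #.#.. -> #   bit 20 = 1  t=3,i=2
  #..## -> #   bit 19 = 1  t=0,i=10
  #..#. -> .   bit 18 = 0  t=2,i=3
  #...# -> #   bit 17 = 1  t=3,i=4
  #.... -> #   bit 16 = 1  t=0,i=2
  .#### -> .   bit 15 = 0  t=1,i=2
  .###. -> #   bit 14 = 1  t=0,i=12
  .##.# -> .   bit 13 = 0  t=4,i=0
  .##.. -> .   bit 12 = 0  t=0,i=8
  .#.## -> .   bit 11 = 0  t=1,i=0
  .#.#. -> .   bit 10 = 0  t=1,i=11
  .#..# -> #   bit 9 = 1  t=2,i=2
  .#... -> #   bit 8 = 1  t=3,i=3
  ..### -> .   bit 7 = 0  t=0,i=11
  ..##. -> .   bit 6 = 0  t=0,i=7
  ..#.# -> .   bit 5 = 0  t=1,i=10
  ..#.. -> .   bit 4 = 0  t=2,i=1
  ...## -> .   bit 3 = 0  t=0,i=6
  ...#. -> #   bit 2 = 1  t=1,i=9
  ....# -> #   bit 1 = 1  t=0,i=5
  ..... -> #   bit 0 = 1  t=0,i=3
  bits 01100001100110110100001100000111 = 1637565191

1637565191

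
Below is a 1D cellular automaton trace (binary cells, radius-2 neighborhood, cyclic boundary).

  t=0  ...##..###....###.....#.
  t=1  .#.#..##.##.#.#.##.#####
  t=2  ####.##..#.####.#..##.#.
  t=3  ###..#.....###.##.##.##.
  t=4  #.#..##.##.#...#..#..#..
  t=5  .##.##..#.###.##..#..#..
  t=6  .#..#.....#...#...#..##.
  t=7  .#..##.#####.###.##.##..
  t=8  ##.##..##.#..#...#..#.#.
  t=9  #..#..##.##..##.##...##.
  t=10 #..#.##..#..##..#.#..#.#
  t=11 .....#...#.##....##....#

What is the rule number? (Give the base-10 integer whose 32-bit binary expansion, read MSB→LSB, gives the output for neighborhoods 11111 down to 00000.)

1442350551

  nb #####: next=.  (t=1,i=21, bit31=0)
  nb ####.: next=#  (t=1,i=22, bit30=1)
  nb ###.#: next=.  (t=1,i=23, bit29=0)
  nb ###..: next=#  (t=0,i=9, bit28=1)
  nb ##.##: next=.  (t=1,i=8, bit27=0)
  nb ##.#.: next=#  (t=1,i=0, bit26=1)
  nb ##..#: next=.  (t=0,i=5, bit25=0)
  nb ##...: next=#  (t=0,i=10, bit24=1)
  nb #.###: next=#  (t=1,i=19, bit23=1)
  nb #.##.: next=#  (t=1,i=9, bit22=1)
  nb #.#.#: next=#  (t=1,i=1, bit21=1)
  nb #.#..: next=#  (t=1,i=3, bit20=1)
  nb #..##: next=#  (t=0,i=6, bit19=1)
  nb #..#.: next=.  (t=2,i=8, bit18=0)
  nb #...#: next=.  (t=4,i=13, bit17=0)
  nb #....: next=.  (t=0,i=0, bit16=0)
  nb .####: next=#  (t=1,i=20, bit15=1)
  nb .###.: next=.  (t=0,i=8, bit14=0)
  nb .##.#: next=.  (t=1,i=7, bit13=0)
  nb .##..: next=.  (t=0,i=4, bit12=0)
  nb .#.##: next=.  (t=1,i=15, bit11=0)
  nb .#.#.: next=#  (t=1,i=2, bit10=1)
  nb .#..#: next=.  (t=1,i=4, bit9=0)
  nb .#...: next=#  (t=0,i=23, bit8=1)
  nb ..###: next=#  (t=0,i=7, bit7=1)
  nb ..##.: next=#  (t=0,i=3, bit6=1)
  nb ..#.#: next=.  (t=2,i=9, bit5=0)
  nb ..#..: next=#  (t=0,i=22, bit4=1)
  nb ...##: next=.  (t=0,i=2, bit3=0)
  nb ...#.: next=#  (t=0,i=21, bit2=1)
  nb ....#: next=#  (t=0,i=1, bit1=1)
  nb .....: next=#  (t=0,i=19, bit0=1)
  bits 01010101111110001000010111010111 = 1442350551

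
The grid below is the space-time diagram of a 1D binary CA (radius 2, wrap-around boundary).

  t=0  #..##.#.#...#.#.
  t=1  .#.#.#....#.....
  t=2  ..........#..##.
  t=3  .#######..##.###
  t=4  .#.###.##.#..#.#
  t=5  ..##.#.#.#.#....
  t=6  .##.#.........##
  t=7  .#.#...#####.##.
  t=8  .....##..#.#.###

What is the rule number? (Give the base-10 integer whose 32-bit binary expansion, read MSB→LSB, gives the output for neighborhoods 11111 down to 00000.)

3082951257

  #####|#  b31=1 t=3,i=3
  ####.|.  b30=0 t=3,i=6
  ###.#|#  b29=1 t=3,i=15
  ###..|#  b28=1 t=3,i=7
  ##.##|.  b27=0 t=3,i=0
  ##.#.|#  b26=1 t=0,i=5
  ##..#|#  b25=1 t=3,i=8
  ##...|#  b24=1 t=2,i=15
  #.###|#  b23=1 t=3,i=1
  #.##.|#  b22=1 t=4,i=7
  #.#.#|.  b21=0 t=0,i=6
  #.#..|.  b20=0 t=0,i=0
  #..##|.  b19=0 t=0,i=2
  #..#.|.  b18=0 t=4,i=12
  #...#|#  b17=1 t=0,i=10
  #....|.  b16=0 t=1,i=7
  .####|.  b15=0 t=3,i=2
  .###.|.  b14=0 t=3,i=14
  .##.#|.  b13=0 t=0,i=4
  .##..|#  b12=1 t=2,i=14
  .#.##|#  b11=1 t=4,i=2
  .#.#.|.  b10=0 t=0,i=7
  .#..#|#  b9=1 t=0,i=1
  .#...|.  b8=0 t=0,i=9
  ..###|.  b7=0 t=7,i=7
  ..##.|#  b6=1 t=0,i=3
  ..#.#|.  b5=0 t=0,i=12
  ..#..|#  b4=1 t=1,i=10
  ...##|#  b3=1 t=5,i=1
  ...#.|.  b2=0 t=0,i=11
  ....#|.  b1=0 t=1,i=8
  .....|#  b0=1 t=1,i=13
  bits 10110111110000100001101001011001 = 3082951257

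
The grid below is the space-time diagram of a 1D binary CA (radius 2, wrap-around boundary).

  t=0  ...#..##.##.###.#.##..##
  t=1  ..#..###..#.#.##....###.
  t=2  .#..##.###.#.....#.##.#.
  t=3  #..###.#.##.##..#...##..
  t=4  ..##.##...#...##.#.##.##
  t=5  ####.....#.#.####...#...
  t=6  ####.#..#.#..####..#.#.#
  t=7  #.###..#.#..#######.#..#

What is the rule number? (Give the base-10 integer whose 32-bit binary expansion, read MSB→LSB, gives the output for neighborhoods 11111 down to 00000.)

1988994508

  #####|.  b31=0 t=6,i=1
  ####.|#  b30=1 t=5,i=2
  ###.#|#  b29=1 t=0,i=14
  ###..|#  b28=1 t=1,i=7
  ##.##|.  b27=0 t=0,i=8
  ##.#.|#  b26=1 t=0,i=15
  ##..#|#  b25=1 t=0,i=20
  ##...|.  b24=0 t=0,i=0
  #.###|#  b23=1 t=0,i=12
  #.##.|.  b22=0 t=0,i=9
  #.#.#|.  b21=0 t=0,i=16
  #.#..|.  b20=0 t=2,i=11
  #..##|#  b19=1 t=0,i=5
  #..#.|#  b18=1 t=1,i=9
  #...#|.  b17=0 t=0,i=1
  #....|#  b16=1 t=1,i=17
  .####|#  b15=1 t=5,i=1
  .###.|.  b14=0 t=0,i=13
  .##.#|#  b13=1 t=0,i=7
  .##..|.  b12=0 t=0,i=19
  .#.##|.  b11=0 t=0,i=17
  .#.#.|#  b10=1 t=1,i=11
  .#..#|.  b9=0 t=0,i=4
  .#...|#  b8=1 t=2,i=12
  ..###|#  b7=1 t=1,i=5
  ..##.|#  b6=1 t=0,i=6
  ..#.#|.  b5=0 t=1,i=10
  ..#..|.  b4=0 t=0,i=3
  ...##|#  b3=1 t=1,i=19
  ...#.|#  b2=1 t=0,i=2
  ....#|.  b1=0 t=1,i=18
  .....|.  b0=0 t=2,i=14
  bits 01110110100011011010010111001100 = 1988994508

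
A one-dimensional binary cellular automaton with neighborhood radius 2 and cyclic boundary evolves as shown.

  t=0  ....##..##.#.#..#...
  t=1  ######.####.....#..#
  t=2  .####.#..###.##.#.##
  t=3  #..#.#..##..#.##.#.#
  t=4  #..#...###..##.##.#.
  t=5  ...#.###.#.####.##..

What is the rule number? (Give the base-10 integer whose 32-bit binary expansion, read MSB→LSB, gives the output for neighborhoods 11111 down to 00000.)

  #####|#  b31=1 t=1,i=1
  ####.|#  b30=1 t=1,i=4
  ###.#|.  b29=0 t=1,i=5
  ###..|#  b28=1 t=1,i=10
  ##.##|#  b27=1 t=1,i=6
  ##.#.|#  b26=1 t=0,i=10
  ##..#|.  b25=0 t=0,i=6
  ##...|#  b24=1 t=1,i=11
  #.###|.  b23=0 t=1,i=7
  #.##.|.  b22=0 t=2,i=13
  #.#.#|.  b21=0 t=0,i=11
  #.#..|.  b20=0 t=0,i=13
  #..##|#  b19=1 t=0,i=7
  #..#.|.  b18=0 t=0,i=15
  #...#|#  b17=1 t=4,i=5
  #....|.  b16=0 t=0,i=18
  .####|.  b15=0 t=1,i=0
  .###.|.  b14=0 t=2,i=10
  .##.#|#  b13=1 t=0,i=9
  .##..|#  b12=1 t=0,i=5
  .#.##|#  b11=1 t=2,i=17
  .#.#.|.  b10=0 t=0,i=12
  .#..#|.  b9=0 t=0,i=14
  .#...|.  b8=0 t=0,i=17
  ..###|#  b7=1 t=1,i=19
  ..##.|#  b6=1 t=0,i=4
  ..#.#|#  b5=1 t=3,i=3
  ..#..|#  b4=1 t=0,i=16
  ...##|#  b3=1 t=0,i=3
  ...#.|.  b2=0 t=1,i=15
  ....#|#  b1=1 t=0,i=2
  .....|#  b0=1 t=0,i=0
  bits 11011101000010100011100011111011 = 3708434683

3708434683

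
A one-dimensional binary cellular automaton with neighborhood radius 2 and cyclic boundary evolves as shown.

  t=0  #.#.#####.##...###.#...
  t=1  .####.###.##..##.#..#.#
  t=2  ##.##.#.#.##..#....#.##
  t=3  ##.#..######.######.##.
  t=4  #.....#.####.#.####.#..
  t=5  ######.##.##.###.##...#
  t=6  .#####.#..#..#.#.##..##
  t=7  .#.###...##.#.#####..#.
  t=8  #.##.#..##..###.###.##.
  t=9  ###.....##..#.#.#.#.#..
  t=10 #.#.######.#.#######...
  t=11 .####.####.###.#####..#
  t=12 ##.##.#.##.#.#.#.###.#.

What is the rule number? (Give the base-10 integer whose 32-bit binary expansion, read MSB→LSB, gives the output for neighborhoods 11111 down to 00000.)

  [31] ##### => #  t=0,i=6
  [30] ####. => #  t=0,i=7
  [29] ###.# => #  t=0,i=8
  [28] ###.. => #  t=7,i=5
  [27] ##.## => .  t=0,i=9
  [26] ##.#. => .  t=0,i=18
  [25] ##..# => .  t=1,i=12
  [24] ##... => .  t=0,i=12
  [23] #.### => #  t=0,i=4
  [22] #.##. => #  t=0,i=10
  [21] #.#.# => #  t=0,i=2
  [20] #.#.. => .  t=0,i=19
  [19] #..## => .  t=1,i=13
  [18] #..#. => #  t=1,i=19
  [17] #...# => .  t=0,i=13
  [16] #.... => #  t=2,i=16
  [15] .#### => .  t=0,i=5
  [14] .###. => .  t=0,i=16
  [13] .##.# => .  t=1,i=15
  [12] .##.. => #  t=0,i=11
  [11] .#.## => #  t=0,i=3
  [10] .#.#. => #  t=0,i=1
  [9] .#..# => .  t=1,i=18
  [8] .#... => #  t=0,i=20
  [7] ..### => #  t=0,i=15
  [6] ..##. => #  t=1,i=14
  [5] ..#.# => .  t=0,i=0
  [4] ..#.. => #  t=2,i=14
  [3] ...## => #  t=0,i=14
  [2] ...#. => #  t=0,i=22
  [1] ....# => #  t=2,i=17
  [0] ..... => #  t=4,i=3
  bits 11110000111001010001110111011111 = 4041547231

4041547231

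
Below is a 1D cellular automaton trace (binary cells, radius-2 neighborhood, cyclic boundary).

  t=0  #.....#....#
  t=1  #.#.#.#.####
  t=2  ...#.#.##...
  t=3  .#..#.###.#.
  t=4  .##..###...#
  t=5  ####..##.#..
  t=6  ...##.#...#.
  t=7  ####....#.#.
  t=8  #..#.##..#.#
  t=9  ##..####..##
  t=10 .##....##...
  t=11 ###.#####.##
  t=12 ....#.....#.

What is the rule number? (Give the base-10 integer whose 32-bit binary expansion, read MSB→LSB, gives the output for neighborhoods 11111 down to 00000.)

  nb #####: next=.  (t=1,i=10, bit31=0)
  nb ####.: next=.  (t=1,i=11, bit30=0)
  nb ###.#: next=.  (t=1,i=0, bit29=0)
  nb ###..: next=#  (t=4,i=7, bit28=1)
  nb ##.##: next=.  (t=11,i=3, bit27=0)
  nb ##.#.: next=.  (t=1,i=1, bit26=0)
  nb ##..#: next=#  (t=4,i=3, bit25=1)
  nb ##...: next=.  (t=0,i=1, bit24=0)
  nb #.###: next=#  (t=1,i=8, bit23=1)
  nb #.##.: next=#  (t=2,i=7, bit22=1)
  nb #.#.#: next=.  (t=1,i=2, bit21=0)
  nb #.#..: next=.  (t=3,i=10, bit20=0)
  nb #..##: next=.  (t=4,i=4, bit19=0)
  nb #..#.: next=.  (t=3,i=0, bit18=0)
  nb #...#: next=#  (t=4,i=9, bit17=1)
  nb #....: next=#  (t=0,i=2, bit16=1)
  nb .####: next=.  (t=1,i=9, bit15=0)
  nb .###.: next=#  (t=3,i=7, bit14=1)
  nb .##.#: next=.  (t=5,i=7, bit13=0)
  nb .##..: next=#  (t=0,i=0, bit12=1)
  nb .#.##: next=#  (t=1,i=7, bit11=1)
  nb .#.#.: next=#  (t=1,i=3, bit10=1)
  nb .#..#: next=#  (t=3,i=2, bit9=1)
  nb .#...: next=.  (t=0,i=7, bit8=0)
  nb ..###: next=.  (t=4,i=5, bit7=0)
  nb ..##.: next=#  (t=0,i=11, bit6=1)
  nb ..#.#: next=.  (t=2,i=3, bit5=0)
  nb ..#..: next=#  (t=0,i=6, bit4=1)
  nb ...##: next=#  (t=0,i=10, bit3=1)
  nb ...#.: next=.  (t=0,i=5, bit2=0)
  nb ....#: next=#  (t=0,i=4, bit1=1)
  nb .....: next=.  (t=0,i=3, bit0=0)
  bits 00010010110000110101111001011010 = 314793562

314793562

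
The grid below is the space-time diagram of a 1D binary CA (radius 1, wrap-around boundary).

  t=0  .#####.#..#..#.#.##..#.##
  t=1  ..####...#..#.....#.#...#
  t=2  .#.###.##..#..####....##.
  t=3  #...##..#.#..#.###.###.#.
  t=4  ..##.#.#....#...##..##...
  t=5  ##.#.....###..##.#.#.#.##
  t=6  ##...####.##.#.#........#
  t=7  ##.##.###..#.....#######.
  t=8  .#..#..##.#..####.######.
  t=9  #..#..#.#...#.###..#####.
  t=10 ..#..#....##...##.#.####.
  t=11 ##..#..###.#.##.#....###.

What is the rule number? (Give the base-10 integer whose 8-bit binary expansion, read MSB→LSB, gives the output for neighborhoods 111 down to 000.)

  ###|#  b7=1 t=0,i=2
  ##.|#  b6=1 t=0,i=5
  #.#|.  b5=0 t=0,i=0
  #..|.  b4=0 t=0,i=8
  .##|.  b3=0 t=0,i=1
  .#.|.  b2=0 t=0,i=7
  ..#|#  b1=1 t=0,i=9
  ...|#  b0=1 t=1,i=7
  bits 11000011 = 195

195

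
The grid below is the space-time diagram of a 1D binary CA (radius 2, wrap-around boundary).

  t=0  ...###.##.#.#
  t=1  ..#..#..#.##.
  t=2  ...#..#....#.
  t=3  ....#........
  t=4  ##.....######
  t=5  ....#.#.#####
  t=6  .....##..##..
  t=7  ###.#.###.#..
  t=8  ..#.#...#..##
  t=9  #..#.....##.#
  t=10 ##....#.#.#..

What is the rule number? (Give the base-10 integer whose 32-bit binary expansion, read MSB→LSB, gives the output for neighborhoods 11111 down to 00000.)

2720577033

  [31] ##### => #  t=4,i=9
  [30] ####. => .  t=4,i=0
  [29] ###.# => #  t=0,i=5
  [28] ###.. => .  t=4,i=1
  [27] ##.## => .  t=0,i=6
  [26] ##.#. => .  t=0,i=9
  [25] ##..# => #  t=6,i=7
  [24] ##... => .  t=1,i=12
  [23] #.### => .  t=5,i=8
  [22] #.##. => .  t=0,i=7
  [21] #.#.# => #  t=0,i=10
  [20] #.#.. => .  t=0,i=12
  [19] #..## => #  t=6,i=8
  [18] #..#. => .  t=1,i=4
  [17] #...# => .  t=0,i=1
  [16] #.... => .  t=2,i=0
  [15] .#### => #  t=4,i=8
  [14] .###. => .  t=0,i=4
  [13] .##.# => #  t=0,i=8
  [12] .##.. => #  t=1,i=11
  [11] .#.## => .  t=1,i=9
  [10] .#.#. => #  t=0,i=11
  [9] .#..# => #  t=1,i=3
  [8] .#... => .  t=0,i=0
  [7] ..### => .  t=0,i=3
  [6] ..##. => .  t=6,i=5
  [5] ..#.# => .  t=1,i=8
  [4] ..#.. => .  t=1,i=2
  [3] ...## => #  t=0,i=2
  [2] ...#. => .  t=1,i=1
  [1] ....# => .  t=2,i=1
  [0] ..... => #  t=3,i=0
  bits 10100010001010001011011000001001 = 2720577033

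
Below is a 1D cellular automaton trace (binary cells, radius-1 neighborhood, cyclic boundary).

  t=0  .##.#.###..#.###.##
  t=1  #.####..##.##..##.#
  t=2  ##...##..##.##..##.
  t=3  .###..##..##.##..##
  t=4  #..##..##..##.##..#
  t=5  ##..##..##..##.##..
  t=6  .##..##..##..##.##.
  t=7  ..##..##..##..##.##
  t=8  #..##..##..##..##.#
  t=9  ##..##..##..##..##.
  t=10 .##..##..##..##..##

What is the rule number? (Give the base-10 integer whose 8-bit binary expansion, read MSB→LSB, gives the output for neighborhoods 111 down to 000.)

  [7] ### => .  t=0,i=7
  [6] ##. => #  t=0,i=2
  [5] #.# => #  t=0,i=0
  [4] #.. => #  t=0,i=9
  [3] .## => .  t=0,i=1
  [2] .#. => #  t=0,i=4
  [1] ..# => .  t=0,i=10
  [0] ... => #  t=2,i=3
  bits 01110101 = 117

117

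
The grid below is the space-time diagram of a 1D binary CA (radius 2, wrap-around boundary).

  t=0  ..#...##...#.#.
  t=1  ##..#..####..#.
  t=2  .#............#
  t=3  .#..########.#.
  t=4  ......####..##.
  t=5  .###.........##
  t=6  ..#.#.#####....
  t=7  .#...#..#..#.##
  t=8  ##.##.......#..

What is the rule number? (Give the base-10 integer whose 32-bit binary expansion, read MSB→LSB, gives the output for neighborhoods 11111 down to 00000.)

  [31] ##### => #  t=3,i=6
  [30] ####. => .  t=1,i=9
  [29] ###.# => .  t=3,i=11
  [28] ###.. => .  t=1,i=10
  [27] ##.## => .  t=5,i=0
  [26] ##.#. => #  t=3,i=12
  [25] ##..# => .  t=1,i=2
  [24] ##... => #  t=0,i=8
  [23] #.### => .  t=5,i=1
  [22] #.##. => .  t=1,i=0
  [21] #.#.# => .  t=6,i=4
  [20] #.#.. => #  t=0,i=13
  [19] #..## => .  t=1,i=6
  [18] #..#. => .  t=1,i=3
  [17] #...# => #  t=0,i=0
  [16] #.... => .  t=2,i=3
  [15] .#### => .  t=1,i=8
  [14] .###. => #  t=5,i=2
  [13] .##.# => .  t=5,i=14
  [12] .##.. => #  t=0,i=7
  [11] .#.## => #  t=1,i=14
  [10] .#.#. => .  t=0,i=12
  [9] .#..# => .  t=1,i=5
  [8] .#... => .  t=0,i=3
  [7] ..### => .  t=1,i=7
  [6] ..##. => .  t=0,i=6
  [5] ..#.# => .  t=0,i=11
  [4] ..#.. => .  t=0,i=2
  [3] ...## => .  t=0,i=5
  [2] ...#. => #  t=0,i=1
  [1] ....# => .  t=2,i=12
  [0] ..... => #  t=2,i=4
  bits 10000101000100100101100000000101 = 2232571909

2232571909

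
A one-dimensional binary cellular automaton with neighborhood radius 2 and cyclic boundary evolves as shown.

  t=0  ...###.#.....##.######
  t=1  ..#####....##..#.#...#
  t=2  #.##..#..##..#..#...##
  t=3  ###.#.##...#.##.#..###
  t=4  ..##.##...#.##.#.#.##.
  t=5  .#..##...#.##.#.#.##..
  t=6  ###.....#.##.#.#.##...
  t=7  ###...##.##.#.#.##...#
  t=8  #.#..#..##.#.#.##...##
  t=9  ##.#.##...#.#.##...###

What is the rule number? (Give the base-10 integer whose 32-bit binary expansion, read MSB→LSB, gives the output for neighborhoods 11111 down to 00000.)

1044434590

  ##### -> .   bit 31 = 0  t=0,i=18
  ####. -> .   bit 30 = 0  t=0,i=20
  ###.# -> #   bit 29 = 1  t=0,i=5
  ###.. -> #   bit 28 = 1  t=0,i=21
  ##.## -> #   bit 27 = 1  t=0,i=15
  ##.#. -> #   bit 26 = 1  t=0,i=6
  ##..# -> #   bit 25 = 1  t=1,i=13
  ##... -> .   bit 24 = 0  t=0,i=0
  #.### -> .   bit 23 = 0  t=0,i=16
  #.##. -> #   bit 22 = 1  t=2,i=2
  #.#.# -> .   bit 21 = 0  t=3,i=4
  #.#.. -> .   bit 20 = 0  t=0,i=7
  #..## -> .   bit 19 = 0  t=1,i=1
  #..#. -> .   bit 18 = 0  t=1,i=14
  #...# -> .   bit 17 = 0  t=0,i=1
  #.... -> .   bit 16 = 0  t=0,i=9
  .#### -> #   bit 15 = 1  t=0,i=17
  .###. -> #   bit 14 = 1  t=0,i=4
  .##.# -> .   bit 13 = 0  t=0,i=14
  .##.. -> .   bit 12 = 0  t=1,i=12
  .#.## -> #   bit 11 = 1  t=3,i=5
  .#.#. -> #   bit 10 = 1  t=1,i=16
  .#..# -> #   bit 9 = 1  t=1,i=0
  .#... -> .   bit 8 = 0  t=0,i=8
  ..### -> #   bit 7 = 1  t=0,i=3
  ..##. -> .   bit 6 = 0  t=0,i=13
  ..#.# -> .   bit 5 = 0  t=1,i=15
  ..#.. -> #   bit 4 = 1  t=1,i=21
  ...## -> #   bit 3 = 1  t=0,i=2
  ...#. -> #   bit 2 = 1  t=1,i=20
  ....# -> #   bit 1 = 1  t=0,i=11
  ..... -> .   bit 0 = 0  t=0,i=10
  bits 00111110010000001100111010011110 = 1044434590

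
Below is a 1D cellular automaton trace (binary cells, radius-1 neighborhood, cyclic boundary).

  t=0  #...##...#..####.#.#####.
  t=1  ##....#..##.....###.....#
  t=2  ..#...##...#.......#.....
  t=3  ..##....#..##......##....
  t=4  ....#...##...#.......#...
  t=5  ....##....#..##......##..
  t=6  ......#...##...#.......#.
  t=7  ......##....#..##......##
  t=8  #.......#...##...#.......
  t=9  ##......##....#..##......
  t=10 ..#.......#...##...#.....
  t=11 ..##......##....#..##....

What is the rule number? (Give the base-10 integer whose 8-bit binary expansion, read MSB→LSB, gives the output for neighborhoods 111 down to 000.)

  ### -> .   bit 7 = 0  t=0,i=13
  ##. -> .   bit 6 = 0  t=0,i=5
  #.# -> #   bit 5 = 1  t=0,i=16
  #.. -> #   bit 4 = 1  t=0,i=1
  .## -> .   bit 3 = 0  t=0,i=4
  .#. -> #   bit 2 = 1  t=0,i=0
  ..# -> .   bit 1 = 0  t=0,i=3
  ... -> .   bit 0 = 0  t=0,i=2
  bits 00110100 = 52

52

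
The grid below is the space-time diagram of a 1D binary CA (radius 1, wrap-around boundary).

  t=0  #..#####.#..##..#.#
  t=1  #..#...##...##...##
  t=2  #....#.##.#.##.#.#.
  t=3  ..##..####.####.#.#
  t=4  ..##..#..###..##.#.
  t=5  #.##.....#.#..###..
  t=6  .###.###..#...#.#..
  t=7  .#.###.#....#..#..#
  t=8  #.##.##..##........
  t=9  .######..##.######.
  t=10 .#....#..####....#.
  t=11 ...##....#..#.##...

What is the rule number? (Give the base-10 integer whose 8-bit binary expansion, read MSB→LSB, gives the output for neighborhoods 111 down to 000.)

105

  ### -> .   bit 7 = 0  t=0,i=4
  ##. -> #   bit 6 = 1  t=0,i=0
  #.# -> #   bit 5 = 1  t=0,i=8
  #.. -> .   bit 4 = 0  t=0,i=1
  .## -> #   bit 3 = 1  t=0,i=3
  .#. -> .   bit 2 = 0  t=0,i=9
  ..# -> .   bit 1 = 0  t=0,i=2
  ... -> #   bit 0 = 1  t=1,i=5
  bits 01101001 = 105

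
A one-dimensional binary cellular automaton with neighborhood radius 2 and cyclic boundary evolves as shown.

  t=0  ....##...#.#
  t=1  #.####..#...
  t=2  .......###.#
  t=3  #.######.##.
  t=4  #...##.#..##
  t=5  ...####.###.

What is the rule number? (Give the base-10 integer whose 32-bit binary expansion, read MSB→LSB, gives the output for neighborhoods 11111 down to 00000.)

  #####|#  b31=1 t=3,i=4
  ####.|.  b30=0 t=1,i=4
  ###.#|#  b29=1 t=2,i=9
  ###..|.  b28=0 t=1,i=5
  ##.##|.  b27=0 t=3,i=8
  ##.#.|#  b26=1 t=2,i=10
  ##..#|.  b25=0 t=1,i=6
  ##...|.  b24=0 t=0,i=6
  #.###|.  b23=0 t=1,i=2
  #.##.|.  b22=0 t=3,i=9
  #.#.#|#  b21=1 t=3,i=0
  #.#..|.  b20=0 t=0,i=11
  #..##|#  b19=1 t=4,i=9
  #..#.|#  b18=1 t=1,i=7
  #...#|.  b17=0 t=0,i=7
  #....|.  b16=0 t=0,i=1
  .####|.  b15=0 t=1,i=3
  .###.|.  b14=0 t=2,i=8
  .##.#|#  b13=1 t=3,i=10
  .##..|#  b12=1 t=0,i=5
  .#.##|.  b11=0 t=1,i=1
  .#.#.|.  b10=0 t=0,i=10
  .#..#|#  b9=1 t=4,i=8
  .#...|#  b8=1 t=0,i=0
  ..###|#  b7=1 t=2,i=7
  ..##.|#  b6=1 t=0,i=4
  ..#.#|.  b5=0 t=0,i=9
  ..#..|#  b4=1 t=1,i=8
  ...##|#  b3=1 t=0,i=3
  ...#.|#  b2=1 t=0,i=8
  ....#|#  b1=1 t=0,i=2
  .....|#  b0=1 t=2,i=2
  bits 10100100001011000011001111011111 = 2754360287

2754360287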